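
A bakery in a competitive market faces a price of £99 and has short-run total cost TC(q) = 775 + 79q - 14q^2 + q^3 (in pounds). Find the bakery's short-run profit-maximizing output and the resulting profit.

AVC = 79 - 14q + q^2; min AVC = £30 at q = 7. Since P = £99 ≥ min AVC, the firm produces.
MC = 79 - 28q + 3q^2. Setting P = MC and taking the root on the rising branch gives q* = 10.
TR = 99·10 = 990. TC = 775 + 390 = 1165. Profit = 990 − 1165 = -£175.
Shutting down would mean losing the fixed cost of £775, so operating at a loss of £175 is better by £600.

Profit = -£175 at q = 10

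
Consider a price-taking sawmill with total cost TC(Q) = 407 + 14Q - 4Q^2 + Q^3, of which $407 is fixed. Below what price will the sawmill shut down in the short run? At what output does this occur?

The firm shuts down when price falls below the minimum of average variable cost. AVC = VC/Q = 14 - 4Q + Q^2.
At the minimum of AVC, MC = AVC. MC = 14 - 8Q + 3Q^2; setting MC = AVC gives 2Q^2 - 4Q = 0, so Q = 2. min AVC = 10.
So the shutdown price is $10.

$10 per unit, at Q = 2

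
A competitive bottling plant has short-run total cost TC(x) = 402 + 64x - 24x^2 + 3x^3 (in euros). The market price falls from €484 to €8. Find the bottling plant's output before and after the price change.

MC = 64 - 48x + 9x^2; the shutdown threshold is min AVC = €16 (at x = 4).
At P = €484 ≥ min AVC, set P = MC on the rising branch: x = 10.
At P = €8 < min AVC = €16, price no longer covers variable cost at any output, so the firm shuts down: x = 0.

Output falls from 10 to 0 (the firm shuts down)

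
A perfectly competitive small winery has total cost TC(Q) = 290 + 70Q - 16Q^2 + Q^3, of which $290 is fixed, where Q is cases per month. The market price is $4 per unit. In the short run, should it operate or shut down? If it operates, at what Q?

Shut down

Strip out fixed cost: VC = 70Q - 16Q^2 + Q^3. Then AVC = 70 - 16Q + Q^2 and MC = 70 - 32Q + 3Q^2.
AVC hits its minimum where MC = AVC, at Q = 8, giving min AVC = 70 - 16·8 + 8^2 = $6.
Since P = $4 < min AVC = $6, price fails to cover variable cost at any output.
The firm minimizes its loss by shutting down and losing only its fixed cost of $290.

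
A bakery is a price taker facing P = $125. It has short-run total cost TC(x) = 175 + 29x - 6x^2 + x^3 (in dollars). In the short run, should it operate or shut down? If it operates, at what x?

Produce at x = 8

Strip out fixed cost: VC = 29x - 6x^2 + x^3. Then AVC = 29 - 6x + x^2 and MC = 29 - 12x + 3x^2.
The AVC parabola has its vertex at x = 6/2 = 3, where AVC = 29 - 6·3 + 3^2 = $20.
Because $125 ≥ $20, revenue can cover variable cost; the firm operates.
P = MC gives -96 - 12x + 3x^2 = 0, with roots -4 and 8. Take the larger (rising MC): x* = 8.
Check: AVC at x = 8 is $45 ≤ P, so revenue covers variable cost.
Profit = P·x − TC = 125·8 − 535 = $465.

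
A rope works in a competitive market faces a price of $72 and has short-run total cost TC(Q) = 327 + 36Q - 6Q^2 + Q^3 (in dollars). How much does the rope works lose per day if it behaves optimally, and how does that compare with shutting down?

AVC = 36 - 6Q + Q^2; min AVC = $27 at Q = 3. Since P = $72 ≥ min AVC, the firm produces.
MC = 36 - 12Q + 3Q^2. Setting P = MC and taking the root on the rising branch gives Q* = 6.
TR = 72·6 = 432. TC = 327 + 216 = 543. Profit = 432 − 543 = -$111.
That loss of $111 beats the $327 the firm would lose by shutting down; producing recovers $216 of fixed cost.

Profit = -$111 at Q = 6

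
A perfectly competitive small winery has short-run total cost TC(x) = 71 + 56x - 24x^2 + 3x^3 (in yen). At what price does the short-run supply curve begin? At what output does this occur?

¥8 per unit, at x = 4

The firm shuts down when price falls below the minimum of average variable cost. AVC = VC/x = 56 - 24x + 3x^2.
At the minimum of AVC, MC = AVC. MC = 56 - 48x + 9x^2; setting MC = AVC gives 6x^2 - 24x = 0, so x = 4. min AVC = 8.
So the shutdown price is ¥8.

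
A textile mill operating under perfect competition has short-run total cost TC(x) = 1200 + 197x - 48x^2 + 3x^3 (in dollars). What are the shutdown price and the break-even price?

AVC = 197 - 48x + 3x^2; minimized at x = 8, giving min AVC = $5. That is the shutdown price.
ATC = 1200/x + 197 - 48x + 3x^2. Setting dATC/dx = −1200/x^2 − 48 + 6x = 0 gives x = 10 (since 6·10^3 − 48·10^2 = 1200).
min ATC = 1200/10 + 197 − 48·10 + 3·10^2 = $137. That is the break-even price.
For $5 ≤ P < $137 the firm produces at a loss; below $5 it shuts down.

Shutdown price = $5; break-even price = $137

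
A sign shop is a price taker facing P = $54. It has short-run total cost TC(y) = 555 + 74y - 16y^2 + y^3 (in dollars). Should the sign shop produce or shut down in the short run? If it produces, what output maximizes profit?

From TC, MC = TC'(y) = 74 - 32y + 3y^2 and AVC = VC/y = 74 - 16y + y^2.
AVC hits its minimum where MC = AVC, at y = 8, giving min AVC = 74 - 16·8 + 8^2 = $10.
Since P = $54 ≥ min AVC = $10, price covers variable cost and the firm should produce.
Solving P = MC: 20 - 32y + 3y^2 = 0 ⇒ y = 2/3 or 10. On the upward-sloping branch, y* = 10.
Check: AVC at y = 10 is $14 ≤ P, so revenue covers variable cost.
Profit = P·y − TC = 54·10 − 695 = -$155, a loss, but smaller than the $555 fixed cost the firm would lose by shutting down.

Produce at y = 10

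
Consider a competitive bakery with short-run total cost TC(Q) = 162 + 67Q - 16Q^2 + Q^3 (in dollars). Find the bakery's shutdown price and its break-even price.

Shutdown price = min AVC. AVC = 67 - 16Q + Q^2, with vertex at Q = 8 and minimum $3.
ATC = 162/Q + 67 - 16Q + Q^2. Setting dATC/dQ = −162/Q^2 − 16 + 2Q = 0 gives Q = 9 (since 2·9^3 − 16·9^2 = 162).
min ATC = 162/9 + 67 − 16·9 + 9^2 = $22. That is the break-even price.
For $3 ≤ P < $22 the firm produces at a loss; below $3 it shuts down.

Shutdown price = $3; break-even price = $22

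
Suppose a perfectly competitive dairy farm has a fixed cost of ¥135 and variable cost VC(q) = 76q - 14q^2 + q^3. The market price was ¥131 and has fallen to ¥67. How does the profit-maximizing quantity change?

Output falls from 11 to 9

AVC = 76 - 14q + q^2, minimized at q = 7 where min AVC = ¥27. MC = 76 - 28q + 3q^2.
At P = ¥131 ≥ min AVC, set P = MC on the rising branch: q = 11.
At P = ¥67 ≥ min AVC, set P = MC: q = 9. The firm stays open but cuts output.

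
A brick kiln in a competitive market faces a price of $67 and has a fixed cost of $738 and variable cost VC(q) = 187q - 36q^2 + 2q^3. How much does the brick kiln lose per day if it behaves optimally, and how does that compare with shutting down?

AVC = 187 - 36q + 2q^2; min AVC = $25 at q = 9. Since P = $67 ≥ min AVC, the firm produces.
With MC = 187 - 72q + 6q^2, P = MC on the upward-sloping part at q* = 10.
TR = 67·10 = 670. TC = 738 + 270 = 1008. Profit = 670 − 1008 = -$338.
Shutting down would mean losing the fixed cost of $738, so operating at a loss of $338 is better by $400.

Profit = -$338 at q = 10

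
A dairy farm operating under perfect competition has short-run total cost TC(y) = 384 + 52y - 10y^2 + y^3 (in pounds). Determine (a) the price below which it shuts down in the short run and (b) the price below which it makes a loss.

Shutdown price = £27; break-even price = £84

Shutdown price = min AVC. AVC = 52 - 10y + y^2, with vertex at y = 5 and minimum £27.
ATC = 384/y + 52 - 10y + y^2. Setting dATC/dy = −384/y^2 − 10 + 2y = 0 gives y = 8 (since 2·8^3 − 10·8^2 = 384).
min ATC = 384/8 + 52 − 10·8 + 8^2 = £84. That is the break-even price.
For £27 ≤ P < £84 the firm produces at a loss; below £27 it shuts down.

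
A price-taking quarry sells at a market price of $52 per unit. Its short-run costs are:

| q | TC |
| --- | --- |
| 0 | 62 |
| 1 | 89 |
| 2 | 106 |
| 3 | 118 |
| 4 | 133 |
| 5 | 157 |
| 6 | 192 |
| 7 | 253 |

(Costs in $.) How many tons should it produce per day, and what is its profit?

Tabulate TR − TC: q=0: -62; q=1: -37; q=2: -2; q=3: 38; q=4: 75; q=5: 103; q=6: 120; q=7: 111.
Profit is maximized at q = 6. AVC there is 130/6 = $21.67 ≤ P, so producing beats shutting down (which would give -$62).

q = 6; profit = $120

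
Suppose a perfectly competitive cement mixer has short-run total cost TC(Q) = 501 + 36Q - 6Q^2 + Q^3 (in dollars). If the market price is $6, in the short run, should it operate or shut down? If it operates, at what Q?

Shut down

From TC, MC = TC'(Q) = 36 - 12Q + 3Q^2 and AVC = VC/Q = 36 - 6Q + Q^2.
AVC is minimized where dAVC/dQ = -6 + 2Q = 0, at Q = 3; min AVC = 36 - 6·3 + 3^2 = $27.
Since P = $6 < min AVC = $27, price fails to cover variable cost at any output.
The firm minimizes its loss by shutting down and losing only its fixed cost of $501.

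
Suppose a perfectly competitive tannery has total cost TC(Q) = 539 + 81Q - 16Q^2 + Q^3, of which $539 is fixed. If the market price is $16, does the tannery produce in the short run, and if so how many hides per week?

Variable cost is VC = 81Q - 16Q^2 + Q^3, so AVC = VC/Q = 81 - 16Q + Q^2 and MC = dTC/dQ = 81 - 32Q + 3Q^2.
The AVC parabola has its vertex at Q = 16/2 = 8, where AVC = 81 - 16·8 + 8^2 = $17.
With P < min AVC ($16 < $17), every unit sold adds to the loss.
Shutting down limits the loss to fixed cost, $539.

Shut down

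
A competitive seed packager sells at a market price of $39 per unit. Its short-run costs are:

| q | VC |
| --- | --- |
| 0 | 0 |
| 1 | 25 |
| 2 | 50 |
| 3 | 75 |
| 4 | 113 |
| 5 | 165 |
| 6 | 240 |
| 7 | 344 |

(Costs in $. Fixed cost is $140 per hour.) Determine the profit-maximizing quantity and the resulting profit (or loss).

q = 4; profit = -$97

Compute π = P·q − TC at each output: q=0: -140; q=1: -126; q=2: -112; q=3: -98; q=4: -97; q=5: -110; q=6: -146; q=7: -211.
Profit is maximized at q = 4. AVC there is 113/4 = $28.25 ≤ P, so producing beats shutting down (which would give -$140).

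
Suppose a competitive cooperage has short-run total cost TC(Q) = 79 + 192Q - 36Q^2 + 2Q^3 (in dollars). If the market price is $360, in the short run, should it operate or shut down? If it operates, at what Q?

Produce at Q = 14

Strip out fixed cost: VC = 192Q - 36Q^2 + 2Q^3. Then AVC = 192 - 36Q + 2Q^2 and MC = 192 - 72Q + 6Q^2.
AVC is minimized where dAVC/dQ = -36 + 4Q = 0, at Q = 9; min AVC = 192 - 36·9 + 2·9^2 = $30.
Because $360 ≥ $30, revenue can cover variable cost; the firm operates.
P = MC gives -168 - 72Q + 6Q^2 = 0, with roots -2 and 14. Take the larger (rising MC): Q* = 14.
Check: AVC at Q = 14 is $80 ≤ P, so revenue covers variable cost.
Profit = P·Q − TC = 360·14 − 1199 = $3841.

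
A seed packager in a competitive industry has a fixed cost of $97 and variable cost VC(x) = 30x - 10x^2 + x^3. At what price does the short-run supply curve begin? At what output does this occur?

$5 per unit, at x = 5

The shutdown price is the minimum of AVC. VC = 30x - 10x^2 + x^3, so AVC = 30 - 10x + x^2.
At the minimum of AVC, MC = AVC. MC = 30 - 20x + 3x^2; setting MC = AVC gives 2x^2 - 10x = 0, so x = 5. min AVC = 5.
The firm shuts down for any P below $5.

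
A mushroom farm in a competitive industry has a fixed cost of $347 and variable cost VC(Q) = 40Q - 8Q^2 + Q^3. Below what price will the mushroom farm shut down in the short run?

$24 per unit

Short-run supply begins at min AVC. From VC = 40Q - 8Q^2 + Q^3, AVC = 40 - 8Q + Q^2.
At the minimum of AVC, MC = AVC. MC = 40 - 16Q + 3Q^2; setting MC = AVC gives 2Q^2 - 8Q = 0, so Q = 4. min AVC = 24.
For P < $24 the firm produces nothing.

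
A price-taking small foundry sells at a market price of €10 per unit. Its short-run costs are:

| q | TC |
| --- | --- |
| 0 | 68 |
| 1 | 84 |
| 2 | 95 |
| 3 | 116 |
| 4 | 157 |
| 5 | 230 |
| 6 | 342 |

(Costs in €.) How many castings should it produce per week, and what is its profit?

q = 0 (shut down); profit = -€68

Compute π = P·q − TC at each output: q=0: -68; q=1: -74; q=2: -75; q=3: -86; q=4: -117; q=5: -180; q=6: -282.
Profit is highest at q = 0. Equivalently, the lowest AVC in the table is 27/2 ≈ €13.50 at q = 2, and P = €10 falls below it — price never covers variable cost, so the firm shuts down and loses only its fixed cost.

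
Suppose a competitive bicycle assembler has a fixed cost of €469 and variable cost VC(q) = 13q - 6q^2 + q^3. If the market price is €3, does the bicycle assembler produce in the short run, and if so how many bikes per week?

From TC, MC = TC'(q) = 13 - 12q + 3q^2 and AVC = VC/q = 13 - 6q + q^2.
AVC hits its minimum where MC = AVC, at q = 3, giving min AVC = 13 - 6·3 + 3^2 = €4.
P = €3 lies below min AVC = €4; no output level covers variable cost.
The firm minimizes its loss by shutting down and losing only its fixed cost of €469.

Shut down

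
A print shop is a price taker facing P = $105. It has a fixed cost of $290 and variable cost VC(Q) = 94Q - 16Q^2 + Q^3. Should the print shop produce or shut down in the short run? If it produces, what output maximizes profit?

Produce at Q = 11

Variable cost is VC = 94Q - 16Q^2 + Q^3, so AVC = VC/Q = 94 - 16Q + Q^2 and MC = dTC/dQ = 94 - 32Q + 3Q^2.
AVC is minimized where dAVC/dQ = -16 + 2Q = 0, at Q = 8; min AVC = 94 - 16·8 + 8^2 = $30.
Because $105 ≥ $30, revenue can cover variable cost; the firm operates.
Solving P = MC: -11 - 32Q + 3Q^2 = 0 ⇒ Q = -1/3 or 11. On the upward-sloping branch, Q* = 11.
Check: AVC at Q = 11 is $39 ≤ P, so revenue covers variable cost.
Profit = P·Q − TC = 105·11 − 719 = $436.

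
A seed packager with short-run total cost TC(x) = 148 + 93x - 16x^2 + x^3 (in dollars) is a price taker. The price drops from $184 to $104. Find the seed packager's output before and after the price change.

AVC = 93 - 16x + x^2, minimized at x = 8 where min AVC = $29. MC = 93 - 32x + 3x^2.
At P = $184 ≥ min AVC, set P = MC on the rising branch: x = 13.
At P = $104 ≥ min AVC, set P = MC: x = 11. The firm stays open but cuts output.

Output falls from 13 to 11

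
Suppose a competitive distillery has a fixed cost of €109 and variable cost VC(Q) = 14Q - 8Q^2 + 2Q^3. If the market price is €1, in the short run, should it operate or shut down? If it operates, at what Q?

Strip out fixed cost: VC = 14Q - 8Q^2 + 2Q^3. Then AVC = 14 - 8Q + 2Q^2 and MC = 14 - 16Q + 6Q^2.
The AVC parabola has its vertex at Q = 8/4 = 2, where AVC = 14 - 8·2 + 2·2^2 = €6.
Since P = €1 < min AVC = €6, price fails to cover variable cost at any output.
Shutting down limits the loss to fixed cost, €109.

Shut down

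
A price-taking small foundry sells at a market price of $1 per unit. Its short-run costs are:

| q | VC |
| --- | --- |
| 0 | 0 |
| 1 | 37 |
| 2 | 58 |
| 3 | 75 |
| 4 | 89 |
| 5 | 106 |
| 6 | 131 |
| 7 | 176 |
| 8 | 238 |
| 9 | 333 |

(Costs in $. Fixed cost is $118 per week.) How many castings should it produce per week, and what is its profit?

q = 0 (shut down); profit = -$118

Profit at each row (π = 1q − TC): q=0: -118; q=1: -154; q=2: -174; q=3: -190; q=4: -203; q=5: -219; q=6: -243; q=7: -287; q=8: -348; q=9: -442.
Profit is highest at q = 0. Equivalently, the lowest AVC in the table is 106/5 ≈ $21.20 at q = 5, and P = $1 falls below it — price never covers variable cost, so the firm shuts down and loses only its fixed cost.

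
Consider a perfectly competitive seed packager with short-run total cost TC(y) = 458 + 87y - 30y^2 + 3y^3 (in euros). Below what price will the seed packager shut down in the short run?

€12 per unit

The shutdown price is the minimum of AVC. VC = 87y - 30y^2 + 3y^3, so AVC = 87 - 30y + 3y^2.
dAVC/dy = -30 + 6y = 0 gives y = 5. min AVC = 87 - 30·5 + 3·5^2 = 12.
So the shutdown price is €12.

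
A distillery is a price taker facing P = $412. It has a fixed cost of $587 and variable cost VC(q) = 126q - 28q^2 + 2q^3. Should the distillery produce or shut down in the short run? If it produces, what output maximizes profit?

Variable cost is VC = 126q - 28q^2 + 2q^3, so AVC = VC/q = 126 - 28q + 2q^2 and MC = dTC/dq = 126 - 56q + 6q^2.
AVC hits its minimum where MC = AVC, at q = 7, giving min AVC = 126 - 28·7 + 2·7^2 = $28.
Because $412 ≥ $28, revenue can cover variable cost; the firm operates.
Solving P = MC: -286 - 56q + 6q^2 = 0 ⇒ q = -11/3 or 13. On the upward-sloping branch, q* = 13.
Check: AVC at q = 13 is $100 ≤ P, so revenue covers variable cost.
Profit = P·q − TC = 412·13 − 1887 = $3469.

Produce at q = 13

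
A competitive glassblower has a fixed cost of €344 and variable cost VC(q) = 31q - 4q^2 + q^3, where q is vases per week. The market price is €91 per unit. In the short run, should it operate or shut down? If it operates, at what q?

Produce at q = 6

Variable cost is VC = 31q - 4q^2 + q^3, so AVC = VC/q = 31 - 4q + q^2 and MC = dTC/dq = 31 - 8q + 3q^2.
AVC hits its minimum where MC = AVC, at q = 2, giving min AVC = 31 - 4·2 + 2^2 = €27.
Since P = €91 ≥ min AVC = €27, price covers variable cost and the firm should produce.
P = MC gives -60 - 8q + 3q^2 = 0, with roots -10/3 and 6. Take the larger (rising MC): q* = 6.
Check: AVC at q = 6 is €43 ≤ P, so revenue covers variable cost.
Profit = P·q − TC = 91·6 − 602 = -€56, a loss, but smaller than the €344 fixed cost the firm would lose by shutting down.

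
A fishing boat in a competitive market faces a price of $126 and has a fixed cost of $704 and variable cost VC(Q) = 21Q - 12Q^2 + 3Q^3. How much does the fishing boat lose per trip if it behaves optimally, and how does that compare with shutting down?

AVC = 21 - 12Q + 3Q^2 has its minimum $9 at Q = 2; price $126 clears that bar, so the firm operates.
MC = 21 - 24Q + 9Q^2. Setting P = MC and taking the root on the rising branch gives Q* = 5.
TR = 126·5 = 630. TC = 704 + 180 = 884. Profit = 630 − 884 = -$254.
Shutting down would mean losing the fixed cost of $704, so operating at a loss of $254 is better by $450.

Profit = -$254 at Q = 5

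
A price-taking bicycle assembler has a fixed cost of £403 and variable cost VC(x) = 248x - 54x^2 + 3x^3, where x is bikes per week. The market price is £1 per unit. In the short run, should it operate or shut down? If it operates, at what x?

Shut down

Variable cost is VC = 248x - 54x^2 + 3x^3, so AVC = VC/x = 248 - 54x + 3x^2 and MC = dTC/dx = 248 - 108x + 9x^2.
The AVC parabola has its vertex at x = 54/6 = 9, where AVC = 248 - 54·9 + 3·9^2 = £5.
P = £1 lies below min AVC = £5; no output level covers variable cost.
The firm minimizes its loss by shutting down and losing only its fixed cost of £403.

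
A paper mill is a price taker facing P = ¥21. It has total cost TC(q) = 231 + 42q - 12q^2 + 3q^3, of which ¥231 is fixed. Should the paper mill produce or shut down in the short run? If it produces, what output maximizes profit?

Variable cost is VC = 42q - 12q^2 + 3q^3, so AVC = VC/q = 42 - 12q + 3q^2 and MC = dTC/dq = 42 - 24q + 9q^2.
AVC hits its minimum where MC = AVC, at q = 2, giving min AVC = 42 - 12·2 + 3·2^2 = ¥30.
With P < min AVC (¥21 < ¥30), every unit sold adds to the loss.
Best response: produce nothing and absorb the ¥231 fixed cost.

Shut down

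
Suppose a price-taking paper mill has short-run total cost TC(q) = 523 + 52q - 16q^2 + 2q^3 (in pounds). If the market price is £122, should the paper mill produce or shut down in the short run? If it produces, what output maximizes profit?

From TC, MC = TC'(q) = 52 - 32q + 6q^2 and AVC = VC/q = 52 - 16q + 2q^2.
The AVC parabola has its vertex at q = 16/4 = 4, where AVC = 52 - 16·4 + 2·4^2 = £20.
Since P = £122 ≥ min AVC = £20, price covers variable cost and the firm should produce.
Set P = MC: 122 = 52 - 32q + 6q^2 → -70 - 32q + 6q^2 = 0. The roots are q = -5/3 and q = 7; the profit-maximizing output is on the rising part of MC, so q* = 7.
Check: AVC at q = 7 is £38 ≤ P, so revenue covers variable cost.
Profit = P·q − TC = 122·7 − 789 = £65.

Produce at q = 7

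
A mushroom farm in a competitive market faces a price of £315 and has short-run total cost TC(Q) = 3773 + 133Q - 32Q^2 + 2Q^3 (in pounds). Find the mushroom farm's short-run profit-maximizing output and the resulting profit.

Profit = -£393 at Q = 13

AVC = 133 - 32Q + 2Q^2; min AVC = £5 at Q = 8. Since P = £315 ≥ min AVC, the firm produces.
With MC = 133 - 64Q + 6Q^2, P = MC on the upward-sloping part at Q* = 13.
TR = 315·13 = 4095. TC = 3773 + 715 = 4488. Profit = 4095 − 4488 = -£393.
That loss of £393 beats the £3773 the firm would lose by shutting down; producing recovers £3380 of fixed cost.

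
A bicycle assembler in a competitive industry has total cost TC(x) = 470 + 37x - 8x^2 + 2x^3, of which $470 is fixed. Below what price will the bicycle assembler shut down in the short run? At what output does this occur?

$29 per unit, at x = 2

Short-run supply begins at min AVC. From VC = 37x - 8x^2 + 2x^3, AVC = 37 - 8x + 2x^2.
dAVC/dx = -8 + 4x = 0 gives x = 2. min AVC = 37 - 8·2 + 2·2^2 = 29.
So the shutdown price is $29.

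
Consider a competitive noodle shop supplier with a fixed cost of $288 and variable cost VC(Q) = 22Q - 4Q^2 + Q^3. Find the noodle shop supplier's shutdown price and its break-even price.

Shutdown price = $18; break-even price = $82

Shutdown price = min AVC. AVC = 22 - 4Q + Q^2, with vertex at Q = 2 and minimum $18.
ATC = 288/Q + 22 - 4Q + Q^2. Setting dATC/dQ = −288/Q^2 − 4 + 2Q = 0 gives Q = 6 (since 2·6^3 − 4·6^2 = 288).
min ATC = 288/6 + 22 − 4·6 + 6^2 = $82. That is the break-even price.
Between these two prices the firm operates at a loss; above $82 it earns a profit.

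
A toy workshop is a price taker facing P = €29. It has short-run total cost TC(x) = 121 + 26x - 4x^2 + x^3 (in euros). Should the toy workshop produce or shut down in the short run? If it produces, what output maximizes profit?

Variable cost is VC = 26x - 4x^2 + x^3, so AVC = VC/x = 26 - 4x + x^2 and MC = dTC/dx = 26 - 8x + 3x^2.
AVC hits its minimum where MC = AVC, at x = 2, giving min AVC = 26 - 4·2 + 2^2 = €22.
Since P = €29 ≥ min AVC = €22, price covers variable cost and the firm should produce.
Set P = MC: 29 = 26 - 8x + 3x^2 → -3 - 8x + 3x^2 = 0. The roots are x = -1/3 and x = 3; the profit-maximizing output is on the rising part of MC, so x* = 3.
Check: AVC at x = 3 is €23 ≤ P, so revenue covers variable cost.
Profit = P·x − TC = 29·3 − 190 = -€103, a loss, but smaller than the €121 fixed cost the firm would lose by shutting down.

Produce at x = 3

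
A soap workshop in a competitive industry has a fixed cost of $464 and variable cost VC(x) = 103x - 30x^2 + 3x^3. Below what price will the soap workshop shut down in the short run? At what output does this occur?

$28 per unit, at x = 5

Short-run supply begins at min AVC. From VC = 103x - 30x^2 + 3x^3, AVC = 103 - 30x + 3x^2.
At the minimum of AVC, MC = AVC. MC = 103 - 60x + 9x^2; setting MC = AVC gives 6x^2 - 30x = 0, so x = 5. min AVC = 28.
For P < $28 the firm produces nothing.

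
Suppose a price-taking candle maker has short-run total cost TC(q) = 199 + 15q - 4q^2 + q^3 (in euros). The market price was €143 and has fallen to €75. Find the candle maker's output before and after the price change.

MC = 15 - 8q + 3q^2; the shutdown threshold is min AVC = €11 (at q = 2).
With P = €143 above the shutdown price, P = MC gives q = 8.
At P = €75 ≥ min AVC, set P = MC: q = 6. The firm stays open but cuts output.

Output falls from 8 to 6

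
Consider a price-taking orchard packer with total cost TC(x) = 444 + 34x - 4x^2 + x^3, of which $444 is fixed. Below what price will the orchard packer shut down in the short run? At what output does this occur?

$30 per unit, at x = 2

The shutdown price is the minimum of AVC. VC = 34x - 4x^2 + x^3, so AVC = 34 - 4x + x^2.
dAVC/dx = -4 + 2x = 0 gives x = 2. min AVC = 34 - 4·2 + 2^2 = 30.
So the shutdown price is $30.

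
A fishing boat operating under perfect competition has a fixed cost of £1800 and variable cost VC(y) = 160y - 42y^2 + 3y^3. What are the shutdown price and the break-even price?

Shutdown price = min AVC. AVC = 160 - 42y + 3y^2, with vertex at y = 7 and minimum £13.
ATC = 1800/y + 160 - 42y + 3y^2. Setting dATC/dy = −1800/y^2 − 42 + 6y = 0 gives y = 10 (since 6·10^3 − 42·10^2 = 1800).
min ATC = 1800/10 + 160 − 42·10 + 3·10^2 = £220. That is the break-even price.
Between these two prices the firm operates at a loss; above £220 it earns a profit.

Shutdown price = £13; break-even price = £220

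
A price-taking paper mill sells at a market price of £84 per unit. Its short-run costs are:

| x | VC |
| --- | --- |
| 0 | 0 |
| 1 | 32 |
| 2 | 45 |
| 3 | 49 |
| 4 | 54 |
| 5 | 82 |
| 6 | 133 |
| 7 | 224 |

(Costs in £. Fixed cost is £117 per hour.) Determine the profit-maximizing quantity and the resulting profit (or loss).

x = 6; profit = £254

Tabulate TR − TC: x=0: -117; x=1: -65; x=2: 6; x=3: 86; x=4: 165; x=5: 221; x=6: 254; x=7: 247.
Profit is maximized at x = 6. AVC there is 133/6 = £22.17 ≤ P, so producing beats shutting down (which would give -£117).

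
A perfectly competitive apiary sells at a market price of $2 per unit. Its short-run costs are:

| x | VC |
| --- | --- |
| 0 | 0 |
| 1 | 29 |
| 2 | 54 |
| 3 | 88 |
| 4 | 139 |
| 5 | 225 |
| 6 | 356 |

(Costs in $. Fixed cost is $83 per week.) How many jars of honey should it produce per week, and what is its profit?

x = 0 (shut down); profit = -$83

Profit at each row (π = 2x − TC): x=0: -83; x=1: -110; x=2: -133; x=3: -165; x=4: -214; x=5: -298; x=6: -427.
Profit is highest at x = 0. Equivalently, the lowest AVC in the table is 54/2 ≈ $27 at x = 2, and P = $2 falls below it — price never covers variable cost, so the firm shuts down and loses only its fixed cost.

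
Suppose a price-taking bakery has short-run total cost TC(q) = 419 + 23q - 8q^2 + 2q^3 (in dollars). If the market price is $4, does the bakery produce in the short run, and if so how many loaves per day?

Variable cost is VC = 23q - 8q^2 + 2q^3, so AVC = VC/q = 23 - 8q + 2q^2 and MC = dTC/dq = 23 - 16q + 6q^2.
The AVC parabola has its vertex at q = 8/4 = 2, where AVC = 23 - 8·2 + 2·2^2 = $15.
With P < min AVC ($4 < $15), every unit sold adds to the loss.
Shutting down limits the loss to fixed cost, $419.

Shut down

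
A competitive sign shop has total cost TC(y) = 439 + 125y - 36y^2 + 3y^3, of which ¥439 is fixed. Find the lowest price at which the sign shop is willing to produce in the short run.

¥17 per unit

The firm shuts down when price falls below the minimum of average variable cost. AVC = VC/y = 125 - 36y + 3y^2.
dAVC/dy = -36 + 6y = 0 gives y = 6. min AVC = 125 - 36·6 + 3·6^2 = 17.
The firm shuts down for any P below ¥17.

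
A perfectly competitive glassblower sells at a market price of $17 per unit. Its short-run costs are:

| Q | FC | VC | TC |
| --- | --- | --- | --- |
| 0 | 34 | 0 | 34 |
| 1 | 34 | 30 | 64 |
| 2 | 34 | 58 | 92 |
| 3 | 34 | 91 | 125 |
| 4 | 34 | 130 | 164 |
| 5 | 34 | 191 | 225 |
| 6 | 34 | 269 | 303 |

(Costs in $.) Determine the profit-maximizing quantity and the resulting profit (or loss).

Q = 0 (shut down); profit = -$34

Profit at each row (π = 17Q − TC): Q=0: -34; Q=1: -47; Q=2: -58; Q=3: -74; Q=4: -96; Q=5: -140; Q=6: -201.
Profit is highest at Q = 0. Equivalently, the lowest AVC in the table is 58/2 ≈ $29 at Q = 2, and P = $17 falls below it — price never covers variable cost, so the firm shuts down and loses only its fixed cost.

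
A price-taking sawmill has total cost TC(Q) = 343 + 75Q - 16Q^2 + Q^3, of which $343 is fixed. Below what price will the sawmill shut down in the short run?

$11 per unit

Short-run supply begins at min AVC. From VC = 75Q - 16Q^2 + Q^3, AVC = 75 - 16Q + Q^2.
At the minimum of AVC, MC = AVC. MC = 75 - 32Q + 3Q^2; setting MC = AVC gives 2Q^2 - 16Q = 0, so Q = 8. min AVC = 11.
For P < $11 the firm produces nothing.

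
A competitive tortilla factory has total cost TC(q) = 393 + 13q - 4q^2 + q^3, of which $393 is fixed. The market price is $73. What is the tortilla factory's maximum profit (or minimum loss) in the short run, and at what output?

Profit = -$105 at q = 6

AVC = 13 - 4q + q^2; min AVC = $9 at q = 2. Since P = $73 ≥ min AVC, the firm produces.
With MC = 13 - 8q + 3q^2, P = MC on the upward-sloping part at q* = 6.
TR = 73·6 = 438. TC = 393 + 150 = 543. Profit = 438 − 543 = -$105.
Shutting down would mean losing the fixed cost of $393, so operating at a loss of $105 is better by $288.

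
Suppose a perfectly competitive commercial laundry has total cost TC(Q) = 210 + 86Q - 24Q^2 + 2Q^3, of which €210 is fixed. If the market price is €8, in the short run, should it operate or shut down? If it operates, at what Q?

Shut down

From TC, MC = TC'(Q) = 86 - 48Q + 6Q^2 and AVC = VC/Q = 86 - 24Q + 2Q^2.
AVC is minimized where dAVC/dQ = -24 + 4Q = 0, at Q = 6; min AVC = 86 - 24·6 + 2·6^2 = €14.
Since P = €8 < min AVC = €14, price fails to cover variable cost at any output.
Shutting down limits the loss to fixed cost, €210.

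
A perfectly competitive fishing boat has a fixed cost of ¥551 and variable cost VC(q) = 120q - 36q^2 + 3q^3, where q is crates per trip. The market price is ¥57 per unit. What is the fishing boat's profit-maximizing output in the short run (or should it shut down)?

From TC, MC = TC'(q) = 120 - 72q + 9q^2 and AVC = VC/q = 120 - 36q + 3q^2.
AVC hits its minimum where MC = AVC, at q = 6, giving min AVC = 120 - 36·6 + 3·6^2 = ¥12.
Because ¥57 ≥ ¥12, revenue can cover variable cost; the firm operates.
Solving P = MC: 63 - 72q + 9q^2 = 0 ⇒ q = 1 or 7. On the upward-sloping branch, q* = 7.
Check: AVC at q = 7 is ¥15 ≤ P, so revenue covers variable cost.
Profit = P·q − TC = 57·7 − 656 = -¥257, a loss, but smaller than the ¥551 fixed cost the firm would lose by shutting down.

Produce at q = 7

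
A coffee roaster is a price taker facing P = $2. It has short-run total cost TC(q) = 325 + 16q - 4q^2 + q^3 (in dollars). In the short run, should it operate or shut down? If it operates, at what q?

Shut down

Strip out fixed cost: VC = 16q - 4q^2 + q^3. Then AVC = 16 - 4q + q^2 and MC = 16 - 8q + 3q^2.
AVC is minimized where dAVC/dq = -4 + 2q = 0, at q = 2; min AVC = 16 - 4·2 + 2^2 = $12.
With P < min AVC ($2 < $12), every unit sold adds to the loss.
The firm minimizes its loss by shutting down and losing only its fixed cost of $325.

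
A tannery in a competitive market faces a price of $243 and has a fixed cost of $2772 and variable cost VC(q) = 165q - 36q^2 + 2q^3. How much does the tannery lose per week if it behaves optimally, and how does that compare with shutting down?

AVC = 165 - 36q + 2q^2 has its minimum $3 at q = 9; price $243 clears that bar, so the firm operates.
MC = 165 - 72q + 6q^2. Setting P = MC and taking the root on the rising branch gives q* = 13.
TR = 243·13 = 3159. TC = 2772 + 455 = 3227. Profit = 3159 − 3227 = -$68.
By producing, the firm covers all variable cost plus $2704 of fixed cost; shutting down would lose the full $2772.

Profit = -$68 at q = 13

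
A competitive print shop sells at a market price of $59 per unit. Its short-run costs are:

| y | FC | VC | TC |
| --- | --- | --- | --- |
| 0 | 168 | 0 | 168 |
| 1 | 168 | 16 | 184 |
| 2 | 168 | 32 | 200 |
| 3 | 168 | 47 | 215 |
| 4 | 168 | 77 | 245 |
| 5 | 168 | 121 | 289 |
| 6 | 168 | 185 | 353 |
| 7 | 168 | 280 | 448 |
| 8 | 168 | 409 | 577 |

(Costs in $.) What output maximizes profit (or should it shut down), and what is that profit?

y = 5; profit = $6

Profit at each row (π = 59y − TC): y=0: -168; y=1: -125; y=2: -82; y=3: -38; y=4: -9; y=5: 6; y=6: 1; y=7: -35; y=8: -105.
Profit is maximized at y = 5. AVC there is 121/5 = $24.20 ≤ P, so producing beats shutting down (which would give -$168).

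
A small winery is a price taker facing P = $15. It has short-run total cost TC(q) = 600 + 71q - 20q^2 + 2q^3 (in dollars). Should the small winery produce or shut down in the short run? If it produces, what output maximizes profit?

Strip out fixed cost: VC = 71q - 20q^2 + 2q^3. Then AVC = 71 - 20q + 2q^2 and MC = 71 - 40q + 6q^2.
The AVC parabola has its vertex at q = 20/4 = 5, where AVC = 71 - 20·5 + 2·5^2 = $21.
P = $15 lies below min AVC = $21; no output level covers variable cost.
Shutting down limits the loss to fixed cost, $600.

Shut down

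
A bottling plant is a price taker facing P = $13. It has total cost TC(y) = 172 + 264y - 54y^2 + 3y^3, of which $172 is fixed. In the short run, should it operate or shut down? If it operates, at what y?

Variable cost is VC = 264y - 54y^2 + 3y^3, so AVC = VC/y = 264 - 54y + 3y^2 and MC = dTC/dy = 264 - 108y + 9y^2.
AVC is minimized where dAVC/dy = -54 + 6y = 0, at y = 9; min AVC = 264 - 54·9 + 3·9^2 = $21.
Since P = $13 < min AVC = $21, price fails to cover variable cost at any output.
Best response: produce nothing and absorb the $172 fixed cost.

Shut down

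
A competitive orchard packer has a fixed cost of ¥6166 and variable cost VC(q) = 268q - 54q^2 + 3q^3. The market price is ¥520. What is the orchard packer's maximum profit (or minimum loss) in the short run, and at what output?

Profit = -¥286 at q = 14

AVC = 268 - 54q + 3q^2; min AVC = ¥25 at q = 9. Since P = ¥520 ≥ min AVC, the firm produces.
With MC = 268 - 108q + 9q^2, P = MC on the upward-sloping part at q* = 14.
TR = 520·14 = 7280. TC = 6166 + 1400 = 7566. Profit = 7280 − 7566 = -¥286.
By producing, the firm covers all variable cost plus ¥5880 of fixed cost; shutting down would lose the full ¥6166.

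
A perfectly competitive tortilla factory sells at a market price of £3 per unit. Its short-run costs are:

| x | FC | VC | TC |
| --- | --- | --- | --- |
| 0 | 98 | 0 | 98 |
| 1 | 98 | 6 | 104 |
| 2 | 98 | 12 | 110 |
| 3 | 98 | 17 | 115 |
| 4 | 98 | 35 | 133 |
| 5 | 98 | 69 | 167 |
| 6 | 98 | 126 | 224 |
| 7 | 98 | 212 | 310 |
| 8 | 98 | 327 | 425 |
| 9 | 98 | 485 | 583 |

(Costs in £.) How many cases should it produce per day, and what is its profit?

Tabulate TR − TC: x=0: -98; x=1: -101; x=2: -104; x=3: -106; x=4: -121; x=5: -152; x=6: -206; x=7: -289; x=8: -401; x=9: -556.
Profit is highest at x = 0. Equivalently, the lowest AVC in the table is 17/3 ≈ £5.67 at x = 3, and P = £3 falls below it — price never covers variable cost, so the firm shuts down and loses only its fixed cost.

x = 0 (shut down); profit = -£98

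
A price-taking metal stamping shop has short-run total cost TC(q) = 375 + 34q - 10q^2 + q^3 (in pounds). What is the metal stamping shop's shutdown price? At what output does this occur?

The shutdown price is the minimum of AVC. VC = 34q - 10q^2 + q^3, so AVC = 34 - 10q + q^2.
At the minimum of AVC, MC = AVC. MC = 34 - 20q + 3q^2; setting MC = AVC gives 2q^2 - 10q = 0, so q = 5. min AVC = 9.
The firm shuts down for any P below £9.

£9 per unit, at q = 5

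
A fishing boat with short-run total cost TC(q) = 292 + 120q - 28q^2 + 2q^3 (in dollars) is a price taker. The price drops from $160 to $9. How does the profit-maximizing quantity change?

Output falls from 10 to 0 (the firm shuts down)

AVC = 120 - 28q + 2q^2, minimized at q = 7 where min AVC = $22. MC = 120 - 56q + 6q^2.
With P = $160 above the shutdown price, P = MC gives q = 10.
At P = $9 < min AVC = $22, price no longer covers variable cost at any output, so the firm shuts down: q = 0.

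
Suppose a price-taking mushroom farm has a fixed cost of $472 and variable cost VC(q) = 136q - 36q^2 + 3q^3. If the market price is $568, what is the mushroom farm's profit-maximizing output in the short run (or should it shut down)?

Produce at q = 12

Strip out fixed cost: VC = 136q - 36q^2 + 3q^3. Then AVC = 136 - 36q + 3q^2 and MC = 136 - 72q + 9q^2.
AVC hits its minimum where MC = AVC, at q = 6, giving min AVC = 136 - 36·6 + 3·6^2 = $28.
Since P = $568 ≥ min AVC = $28, price covers variable cost and the firm should produce.
P = MC gives -432 - 72q + 9q^2 = 0, with roots -4 and 12. Take the larger (rising MC): q* = 12.
Check: AVC at q = 12 is $136 ≤ P, so revenue covers variable cost.
Profit = P·q − TC = 568·12 − 2104 = $4712.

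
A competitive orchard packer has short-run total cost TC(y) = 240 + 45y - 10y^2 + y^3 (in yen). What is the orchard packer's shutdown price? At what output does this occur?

¥20 per unit, at y = 5

The firm shuts down when price falls below the minimum of average variable cost. AVC = VC/y = 45 - 10y + y^2.
dAVC/dy = -10 + 2y = 0 gives y = 5. min AVC = 45 - 10·5 + 5^2 = 20.
The firm shuts down for any P below ¥20.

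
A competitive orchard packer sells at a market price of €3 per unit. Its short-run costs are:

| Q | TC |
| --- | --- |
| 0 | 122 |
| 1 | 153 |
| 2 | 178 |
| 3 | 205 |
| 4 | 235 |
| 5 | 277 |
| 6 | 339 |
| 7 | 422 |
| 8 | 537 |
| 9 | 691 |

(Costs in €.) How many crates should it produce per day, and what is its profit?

Q = 0 (shut down); profit = -€122

Compute π = P·Q − TC at each output: Q=0: -122; Q=1: -150; Q=2: -172; Q=3: -196; Q=4: -223; Q=5: -262; Q=6: -321; Q=7: -401; Q=8: -513; Q=9: -664.
Profit is highest at Q = 0. Equivalently, the lowest AVC in the table is 83/3 ≈ €27.67 at Q = 3, and P = €3 falls below it — price never covers variable cost, so the firm shuts down and loses only its fixed cost.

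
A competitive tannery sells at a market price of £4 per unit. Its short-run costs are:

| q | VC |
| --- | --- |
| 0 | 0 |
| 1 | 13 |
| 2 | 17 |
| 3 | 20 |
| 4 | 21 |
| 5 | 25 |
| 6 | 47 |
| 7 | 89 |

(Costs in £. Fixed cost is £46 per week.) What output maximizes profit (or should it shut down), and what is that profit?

q = 0 (shut down); profit = -£46

Compute π = P·q − TC at each output: q=0: -46; q=1: -55; q=2: -55; q=3: -54; q=4: -51; q=5: -51; q=6: -69; q=7: -107.
Profit is highest at q = 0. Equivalently, the lowest AVC in the table is 25/5 ≈ £5 at q = 5, and P = £4 falls below it — price never covers variable cost, so the firm shuts down and loses only its fixed cost.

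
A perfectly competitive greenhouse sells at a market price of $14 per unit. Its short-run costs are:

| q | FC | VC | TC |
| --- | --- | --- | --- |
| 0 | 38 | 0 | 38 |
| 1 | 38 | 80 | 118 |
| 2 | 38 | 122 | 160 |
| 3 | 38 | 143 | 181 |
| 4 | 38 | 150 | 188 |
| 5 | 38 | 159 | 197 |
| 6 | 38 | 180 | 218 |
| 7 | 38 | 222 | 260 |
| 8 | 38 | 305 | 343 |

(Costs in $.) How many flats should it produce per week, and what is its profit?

Compute π = P·q − TC at each output: q=0: -38; q=1: -104; q=2: -132; q=3: -139; q=4: -132; q=5: -127; q=6: -134; q=7: -162; q=8: -231.
Profit is highest at q = 0. Equivalently, the lowest AVC in the table is 180/6 ≈ $30 at q = 6, and P = $14 falls below it — price never covers variable cost, so the firm shuts down and loses only its fixed cost.

q = 0 (shut down); profit = -$38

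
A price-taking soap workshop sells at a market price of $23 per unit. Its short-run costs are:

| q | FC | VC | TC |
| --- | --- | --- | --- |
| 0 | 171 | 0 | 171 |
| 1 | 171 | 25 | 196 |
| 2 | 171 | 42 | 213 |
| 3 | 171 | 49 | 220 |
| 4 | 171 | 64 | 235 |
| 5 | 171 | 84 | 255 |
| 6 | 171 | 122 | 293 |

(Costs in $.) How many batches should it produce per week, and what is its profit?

q = 5; profit = -$140

Compute π = P·q − TC at each output: q=0: -171; q=1: -173; q=2: -167; q=3: -151; q=4: -143; q=5: -140; q=6: -155.
Profit is maximized at q = 5. AVC there is 84/5 = $16.80 ≤ P, so producing beats shutting down (which would give -$171).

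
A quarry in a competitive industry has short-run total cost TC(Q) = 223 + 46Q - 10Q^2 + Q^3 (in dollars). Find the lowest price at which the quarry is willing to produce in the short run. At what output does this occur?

The shutdown price is the minimum of AVC. VC = 46Q - 10Q^2 + Q^3, so AVC = 46 - 10Q + Q^2.
dAVC/dQ = -10 + 2Q = 0 gives Q = 5. min AVC = 46 - 10·5 + 5^2 = 21.
So the shutdown price is $21.

$21 per unit, at Q = 5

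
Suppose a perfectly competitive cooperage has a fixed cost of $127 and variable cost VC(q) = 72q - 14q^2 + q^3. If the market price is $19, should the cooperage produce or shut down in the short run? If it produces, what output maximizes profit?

Shut down

Strip out fixed cost: VC = 72q - 14q^2 + q^3. Then AVC = 72 - 14q + q^2 and MC = 72 - 28q + 3q^2.
AVC hits its minimum where MC = AVC, at q = 7, giving min AVC = 72 - 14·7 + 7^2 = $23.
With P < min AVC ($19 < $23), every unit sold adds to the loss.
Shutting down limits the loss to fixed cost, $127.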